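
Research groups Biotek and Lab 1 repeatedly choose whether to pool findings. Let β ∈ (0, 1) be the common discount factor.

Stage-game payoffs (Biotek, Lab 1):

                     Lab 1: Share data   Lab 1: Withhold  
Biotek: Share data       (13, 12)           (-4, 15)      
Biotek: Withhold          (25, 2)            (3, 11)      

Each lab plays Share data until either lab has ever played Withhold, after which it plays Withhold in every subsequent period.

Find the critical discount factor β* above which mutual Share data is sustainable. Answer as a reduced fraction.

Biotek: cooperation gives 13 each period; deviation gives 25 once then 3 forever.
  13/(1−β) ≥ 25 + 3β/(1−β) ⇒ β ≥ 12/22 = 6/11.
Lab 1: cooperation gives 12 each period; deviation gives 15 once then 11 forever.
  β ≥ 3/4.
Both must hold, so the binding constraint is Lab 1's: β ≥ 3/4.

3/4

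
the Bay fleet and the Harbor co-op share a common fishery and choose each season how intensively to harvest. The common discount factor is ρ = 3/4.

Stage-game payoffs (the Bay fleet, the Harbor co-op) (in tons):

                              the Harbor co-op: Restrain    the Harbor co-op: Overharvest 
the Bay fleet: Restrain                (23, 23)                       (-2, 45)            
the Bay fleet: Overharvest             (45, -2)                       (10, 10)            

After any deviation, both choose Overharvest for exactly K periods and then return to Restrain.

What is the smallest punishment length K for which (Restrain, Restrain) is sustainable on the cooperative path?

No profitable deviation requires (23−10)(ρ+…+ρ^K) ≥ 45−23, i.e. ρ+…+ρ^K ≥ 22/13 ≈ 1.6923.
With ρ = 3/4, the partial sums are K=1: 0.7500, K=2: 1.3125, K=3: 1.7344.
K = 3 is the first length at which the sum reaches 1.6923.

3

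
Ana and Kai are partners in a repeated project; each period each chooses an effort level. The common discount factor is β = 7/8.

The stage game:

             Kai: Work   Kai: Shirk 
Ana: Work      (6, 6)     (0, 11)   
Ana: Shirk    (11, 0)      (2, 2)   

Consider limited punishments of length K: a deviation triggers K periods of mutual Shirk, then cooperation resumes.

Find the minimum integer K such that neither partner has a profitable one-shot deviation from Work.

No profitable deviation requires (6−2)(β+…+β^K) ≥ 11−6, i.e. β+…+β^K ≥ 5/4 ≈ 1.2500.
With β = 7/8, the partial sums are K=1: 0.8750, K=2: 1.6406.
K = 2 is the first length at which the sum reaches 1.2500.

2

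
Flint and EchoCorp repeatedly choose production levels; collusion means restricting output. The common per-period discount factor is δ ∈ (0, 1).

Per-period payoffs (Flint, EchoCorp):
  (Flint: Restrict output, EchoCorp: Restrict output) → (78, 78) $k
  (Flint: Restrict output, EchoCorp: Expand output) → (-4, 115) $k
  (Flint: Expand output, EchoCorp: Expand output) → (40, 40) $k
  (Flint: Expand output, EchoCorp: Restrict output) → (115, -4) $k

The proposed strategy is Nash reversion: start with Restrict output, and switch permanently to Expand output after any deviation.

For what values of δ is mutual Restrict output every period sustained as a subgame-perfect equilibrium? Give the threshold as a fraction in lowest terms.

37/75

Cooperation forever yields 78 each period: 78/(1−δ).
Deviating yields 115 once, then 40 forever: 115 + 40δ/(1−δ).
No profitable deviation requires 78/(1−δ) ≥ 115 + 40δ/(1−δ).
Multiplying by (1−δ): 78 ≥ 115(1−δ) + 40δ = 115 − 75δ.
So 75δ ≥ 37, i.e. δ ≥ 37/75.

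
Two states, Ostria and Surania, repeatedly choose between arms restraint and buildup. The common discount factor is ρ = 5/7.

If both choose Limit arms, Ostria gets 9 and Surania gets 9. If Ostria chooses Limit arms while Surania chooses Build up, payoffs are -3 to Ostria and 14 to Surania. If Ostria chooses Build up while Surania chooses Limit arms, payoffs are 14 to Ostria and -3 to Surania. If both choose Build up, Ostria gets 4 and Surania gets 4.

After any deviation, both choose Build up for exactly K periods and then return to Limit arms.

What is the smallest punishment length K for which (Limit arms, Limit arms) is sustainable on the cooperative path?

IC: ρ(1−ρ^K)/(1−ρ) ≥ (14−9)/(9−4) = 1.
With ρ = 5/7: need 1 − ρ^K ≥ 1·(1−5/7)/(5/7), i.e. ρ^K ≤ 0.6000.
Since (5/7)^1 = 0.7143 and (5/7)^2 = 0.5102, the smallest such K is 2.

2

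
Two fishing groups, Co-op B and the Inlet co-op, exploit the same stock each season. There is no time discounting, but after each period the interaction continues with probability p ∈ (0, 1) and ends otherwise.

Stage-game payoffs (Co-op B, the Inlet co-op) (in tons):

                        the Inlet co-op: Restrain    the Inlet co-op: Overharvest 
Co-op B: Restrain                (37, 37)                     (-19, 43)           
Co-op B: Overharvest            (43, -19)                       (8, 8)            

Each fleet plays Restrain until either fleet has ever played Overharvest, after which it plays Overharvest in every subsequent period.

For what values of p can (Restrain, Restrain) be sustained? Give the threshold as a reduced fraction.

6/35

With no time discounting, the continuation probability p plays the role of the discount factor.
Grim-trigger IC: 37/(1−p) ≥ 43 + 8p/(1−p) ⇒ p ≥ (43−37)/(43−8) = 6/35.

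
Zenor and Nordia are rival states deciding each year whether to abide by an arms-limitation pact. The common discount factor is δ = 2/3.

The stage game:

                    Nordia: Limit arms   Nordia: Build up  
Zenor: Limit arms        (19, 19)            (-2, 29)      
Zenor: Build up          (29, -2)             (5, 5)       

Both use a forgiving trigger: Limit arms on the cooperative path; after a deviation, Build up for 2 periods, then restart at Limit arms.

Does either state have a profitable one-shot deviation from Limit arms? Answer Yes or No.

A one-shot deviation gives 29 now, then 5 for 2 periods, then back to 19.
Gain from deviating: (29−19) today; loss: (19−5) in each of the next 2 periods.
No-deviation condition: (19−5)(δ+…+δ^2) ≥ 29−19, i.e. δ+…+δ^2 ≥ 5/7.
At δ = 2/3: δ+…+δ^2 = 1.1111 ≥ 0.7143.
So cooperation is sustainable.

No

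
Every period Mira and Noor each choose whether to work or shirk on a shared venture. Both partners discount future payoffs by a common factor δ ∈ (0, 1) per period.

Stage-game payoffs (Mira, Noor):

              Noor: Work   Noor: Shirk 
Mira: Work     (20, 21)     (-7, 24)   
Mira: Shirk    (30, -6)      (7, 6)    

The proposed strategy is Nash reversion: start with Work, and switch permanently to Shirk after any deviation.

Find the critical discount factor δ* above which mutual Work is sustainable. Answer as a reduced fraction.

10/23

Mira: cooperation gives 20 each period; deviation gives 30 once then 7 forever.
  20/(1−δ) ≥ 30 + 7δ/(1−δ) ⇒ δ ≥ 10/23.
Noor: cooperation gives 21 each period; deviation gives 24 once then 6 forever.
  δ ≥ 3/18 = 1/6.
Both must hold, so the binding constraint is Mira's: δ ≥ 10/23.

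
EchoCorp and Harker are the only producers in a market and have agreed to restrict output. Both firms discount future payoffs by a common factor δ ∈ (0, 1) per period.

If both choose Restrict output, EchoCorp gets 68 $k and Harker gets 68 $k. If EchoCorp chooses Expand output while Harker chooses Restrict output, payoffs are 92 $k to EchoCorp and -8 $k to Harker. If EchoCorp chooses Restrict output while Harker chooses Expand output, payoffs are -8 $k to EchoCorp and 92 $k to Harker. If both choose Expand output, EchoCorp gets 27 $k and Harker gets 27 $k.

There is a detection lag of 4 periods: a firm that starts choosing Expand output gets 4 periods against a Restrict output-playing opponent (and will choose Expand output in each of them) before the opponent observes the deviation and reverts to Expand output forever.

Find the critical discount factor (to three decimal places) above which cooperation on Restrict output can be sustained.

0.780

The best deviation is to choose Expand output for all 4 undetected periods, earning 92 each, then 27 forever once detected.
Deviation value: 92(1−δ^4)/(1−δ) + 27δ^4/(1−δ); cooperation value: 68/(1−δ).
IC: 68 ≥ 92(1−δ^4) + 27δ^4 = 92 − 65δ^4.
So δ^4 ≥ 24/65, giving δ ≥ (24/65)^(1/4) ≈ 0.780.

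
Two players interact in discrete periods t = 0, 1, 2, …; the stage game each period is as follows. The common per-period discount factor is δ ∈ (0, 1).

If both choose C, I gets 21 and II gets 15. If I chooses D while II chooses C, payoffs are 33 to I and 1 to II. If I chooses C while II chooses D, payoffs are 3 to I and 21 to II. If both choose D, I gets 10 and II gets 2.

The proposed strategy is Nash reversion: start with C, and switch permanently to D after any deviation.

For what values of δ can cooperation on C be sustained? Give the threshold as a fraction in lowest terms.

12/23

I's threshold: (33−21)/(33−10) = 12/23.
II's threshold: (21−15)/(21−2) = 6/19.
12/23 > 6/19, so I binds and δ* = 12/23.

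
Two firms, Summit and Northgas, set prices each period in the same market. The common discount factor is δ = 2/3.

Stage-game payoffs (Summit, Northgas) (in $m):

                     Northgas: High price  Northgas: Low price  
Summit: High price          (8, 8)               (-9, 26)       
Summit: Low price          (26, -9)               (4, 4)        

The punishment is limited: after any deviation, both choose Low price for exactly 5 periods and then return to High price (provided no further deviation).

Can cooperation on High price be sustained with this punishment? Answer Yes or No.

IC: δ+…+δ^5 ≥ (26−8)/(8−4) = 9/2.
At δ = 2/3: partial sum = 1.7366 < 4.5000. Cooperation not sustainable.

No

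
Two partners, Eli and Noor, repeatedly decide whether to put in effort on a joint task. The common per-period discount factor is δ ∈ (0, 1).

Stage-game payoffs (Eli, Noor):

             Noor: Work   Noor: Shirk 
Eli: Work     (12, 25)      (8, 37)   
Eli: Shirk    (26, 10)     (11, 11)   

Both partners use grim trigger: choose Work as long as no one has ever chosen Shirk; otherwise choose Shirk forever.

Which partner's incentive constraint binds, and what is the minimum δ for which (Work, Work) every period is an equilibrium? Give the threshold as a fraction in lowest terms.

For Eli: deviation gain 26−12 = 14, per-period punishment loss 12−11 = 1. IC gives δ ≥ 14/15.
For Noor: gain 12, loss 14 per period, so δ ≥ 12/26 = 6/13.
The tighter constraint is Eli's, so cooperation needs δ ≥ 14/15.

Eli; δ ≥ 14/15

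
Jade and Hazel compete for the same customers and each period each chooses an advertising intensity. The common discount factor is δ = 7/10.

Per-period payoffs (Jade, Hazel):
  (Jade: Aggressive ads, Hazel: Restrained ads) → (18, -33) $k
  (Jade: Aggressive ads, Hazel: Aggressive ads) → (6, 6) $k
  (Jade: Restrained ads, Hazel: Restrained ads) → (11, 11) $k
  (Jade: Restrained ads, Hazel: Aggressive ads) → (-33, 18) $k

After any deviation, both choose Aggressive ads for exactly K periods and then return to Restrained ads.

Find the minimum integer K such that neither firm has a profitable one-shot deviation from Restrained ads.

Need Σ_{k=1}^{K} δ^k ≥ (18−11)/(11−6) = 1.4000 at δ = 7/10.
At K = 2 the sum is 1.1900 < 1.4000; at K = 3 it is 1.5330 ≥ 1.4000.
So the minimum punishment length is K = 3.

3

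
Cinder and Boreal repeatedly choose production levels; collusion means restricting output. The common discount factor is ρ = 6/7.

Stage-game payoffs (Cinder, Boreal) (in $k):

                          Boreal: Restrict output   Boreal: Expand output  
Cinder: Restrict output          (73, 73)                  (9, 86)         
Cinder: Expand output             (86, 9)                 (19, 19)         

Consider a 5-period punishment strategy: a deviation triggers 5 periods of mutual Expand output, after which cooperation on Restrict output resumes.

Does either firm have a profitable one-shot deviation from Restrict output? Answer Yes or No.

No

Comparing payoff streams over the 6 periods until play realigns: cooperate → 73(1+ρ+…+ρ^5); deviate → 86 + 19(ρ+…+ρ^5).
Cooperation is sustained iff (73−19)(ρ+…+ρ^5) ≥ 86−73.
ρ+…+ρ^5 = 6/7·(1−(6/7)^5)/(1−6/7) = 3.2240, and (86−73)/(73−19) = 0.2407.
3.2240 ≥ 0.2407, so cooperation is sustainable.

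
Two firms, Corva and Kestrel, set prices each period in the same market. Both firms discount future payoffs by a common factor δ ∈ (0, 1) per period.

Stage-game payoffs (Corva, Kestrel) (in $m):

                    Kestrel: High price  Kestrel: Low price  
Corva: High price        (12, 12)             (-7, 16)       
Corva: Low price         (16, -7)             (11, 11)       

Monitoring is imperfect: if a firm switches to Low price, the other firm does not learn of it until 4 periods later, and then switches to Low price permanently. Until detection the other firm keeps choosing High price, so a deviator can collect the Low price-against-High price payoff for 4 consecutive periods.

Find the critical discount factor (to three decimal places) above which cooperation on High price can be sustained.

0.946

Deviating for the 4 undetected periods gains 16−12 = 4 per period over cooperation, then loses 12−11 = 1 per period forever once punishment starts.
Gain: 4(1 + δ + … + δ^3); loss: 1·δ^4/(1−δ).
No profitable deviation ⇔ 4(1−δ^4) ≤ 1·δ^4, i.e. δ^4 ≥ 4/(4+1) = 4/5.
Hence δ ≥ (4/5)^(1/4) ≈ 0.946.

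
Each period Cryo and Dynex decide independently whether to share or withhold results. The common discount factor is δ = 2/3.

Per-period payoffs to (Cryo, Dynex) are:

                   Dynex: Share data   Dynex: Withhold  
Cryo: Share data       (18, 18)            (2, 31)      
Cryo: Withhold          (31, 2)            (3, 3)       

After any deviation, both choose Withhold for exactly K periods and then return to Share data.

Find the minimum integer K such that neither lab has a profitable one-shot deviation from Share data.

2

IC: δ(1−δ^K)/(1−δ) ≥ (31−18)/(18−3) = 13/15.
With δ = 2/3: need 1 − δ^K ≥ 13/15·(1−2/3)/(2/3), i.e. δ^K ≤ 0.5667.
Since (2/3)^1 = 0.6667 and (2/3)^2 = 0.4444, the smallest such K is 2.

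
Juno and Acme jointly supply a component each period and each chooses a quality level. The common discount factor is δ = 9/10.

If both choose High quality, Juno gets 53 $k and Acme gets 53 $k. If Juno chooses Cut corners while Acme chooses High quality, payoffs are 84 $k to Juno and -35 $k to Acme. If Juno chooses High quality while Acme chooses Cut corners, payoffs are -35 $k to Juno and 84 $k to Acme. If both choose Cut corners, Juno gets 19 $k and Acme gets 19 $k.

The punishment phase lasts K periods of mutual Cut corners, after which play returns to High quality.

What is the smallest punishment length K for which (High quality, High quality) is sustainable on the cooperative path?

2

Need Σ_{k=1}^{K} δ^k ≥ (84−53)/(53−19) = 0.9118 at δ = 9/10.
At K = 1 the sum is 0.9000 < 0.9118; at K = 2 it is 1.7100 ≥ 0.9118.
So the minimum punishment length is K = 2.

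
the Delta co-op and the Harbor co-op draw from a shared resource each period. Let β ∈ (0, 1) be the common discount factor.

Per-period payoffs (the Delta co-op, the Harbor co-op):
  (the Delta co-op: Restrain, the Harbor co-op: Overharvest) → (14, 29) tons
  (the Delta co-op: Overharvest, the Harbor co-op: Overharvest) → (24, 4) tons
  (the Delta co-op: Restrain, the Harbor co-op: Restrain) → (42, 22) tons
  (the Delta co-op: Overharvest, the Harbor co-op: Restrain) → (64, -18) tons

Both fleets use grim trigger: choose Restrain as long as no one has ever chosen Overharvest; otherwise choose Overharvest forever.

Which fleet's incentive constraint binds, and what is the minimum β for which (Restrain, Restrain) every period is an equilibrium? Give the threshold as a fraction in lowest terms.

the Delta co-op; β ≥ 11/20

For the Delta co-op: deviation gain 64−42 = 22, per-period punishment loss 42−24 = 18. IC gives β ≥ 22/40 = 11/20.
For the Harbor co-op: gain 7, loss 18 per period, so β ≥ 7/25.
The tighter constraint is the Delta co-op's, so cooperation needs β ≥ 11/20.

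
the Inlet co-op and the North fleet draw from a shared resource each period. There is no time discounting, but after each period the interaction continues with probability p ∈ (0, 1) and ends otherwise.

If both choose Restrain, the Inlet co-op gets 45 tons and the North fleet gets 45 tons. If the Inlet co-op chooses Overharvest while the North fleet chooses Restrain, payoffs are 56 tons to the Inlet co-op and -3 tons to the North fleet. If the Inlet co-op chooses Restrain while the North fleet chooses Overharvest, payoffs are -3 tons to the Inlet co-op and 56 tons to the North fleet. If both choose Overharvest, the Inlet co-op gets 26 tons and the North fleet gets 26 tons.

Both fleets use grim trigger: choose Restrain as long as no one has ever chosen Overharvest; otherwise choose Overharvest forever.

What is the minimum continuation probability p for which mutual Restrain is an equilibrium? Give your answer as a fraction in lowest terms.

With no time discounting, the continuation probability p plays the role of the discount factor.
Grim-trigger IC: 45/(1−p) ≥ 56 + 26p/(1−p) ⇒ p ≥ (56−45)/(56−26) = 11/30.

11/30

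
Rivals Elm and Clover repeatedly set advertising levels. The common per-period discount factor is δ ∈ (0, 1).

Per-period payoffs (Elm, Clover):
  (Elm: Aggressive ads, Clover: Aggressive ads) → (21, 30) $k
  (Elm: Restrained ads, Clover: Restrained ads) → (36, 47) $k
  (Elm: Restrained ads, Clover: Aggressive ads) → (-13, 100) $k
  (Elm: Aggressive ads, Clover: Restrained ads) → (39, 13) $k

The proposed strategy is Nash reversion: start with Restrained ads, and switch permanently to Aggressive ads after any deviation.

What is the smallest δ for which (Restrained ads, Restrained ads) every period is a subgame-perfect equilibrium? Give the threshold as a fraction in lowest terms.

For Elm: deviation gain 39−36 = 3, per-period punishment loss 36−21 = 15. IC gives δ ≥ 3/18 = 1/6.
For Clover: gain 53, loss 17 per period, so δ ≥ 53/70.
The tighter constraint is Clover's, so cooperation needs δ ≥ 53/70.

53/70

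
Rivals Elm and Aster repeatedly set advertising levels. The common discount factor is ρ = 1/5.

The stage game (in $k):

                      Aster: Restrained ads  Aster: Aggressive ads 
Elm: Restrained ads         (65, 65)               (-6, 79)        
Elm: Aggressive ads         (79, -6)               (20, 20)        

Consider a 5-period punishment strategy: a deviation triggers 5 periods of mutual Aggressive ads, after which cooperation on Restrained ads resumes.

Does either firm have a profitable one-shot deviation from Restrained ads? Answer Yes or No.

Yes

A one-shot deviation gives 79 now, then 20 for 5 periods, then back to 65.
Gain from deviating: (79−65) today; loss: (65−20) in each of the next 5 periods.
No-deviation condition: (65−20)(ρ+…+ρ^5) ≥ 79−65, i.e. ρ+…+ρ^5 ≥ 14/45.
At ρ = 1/5: ρ+…+ρ^5 = 0.2499 < 0.3111.
So cooperation is not sustainable.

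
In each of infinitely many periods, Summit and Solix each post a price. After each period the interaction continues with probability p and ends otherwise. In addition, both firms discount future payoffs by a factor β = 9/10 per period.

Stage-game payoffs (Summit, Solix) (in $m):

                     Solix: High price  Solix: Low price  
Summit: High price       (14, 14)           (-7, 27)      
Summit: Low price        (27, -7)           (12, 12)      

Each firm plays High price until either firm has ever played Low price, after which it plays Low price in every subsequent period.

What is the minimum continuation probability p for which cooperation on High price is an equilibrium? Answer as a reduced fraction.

Expected continuation weight on next period's payoff is β·p = 9/10·p, which plays the role of the discount factor.
Cooperation requires 9/10·p ≥ (27−14)/(27−12) = 13/15, hence p ≥ 26/27.

26/27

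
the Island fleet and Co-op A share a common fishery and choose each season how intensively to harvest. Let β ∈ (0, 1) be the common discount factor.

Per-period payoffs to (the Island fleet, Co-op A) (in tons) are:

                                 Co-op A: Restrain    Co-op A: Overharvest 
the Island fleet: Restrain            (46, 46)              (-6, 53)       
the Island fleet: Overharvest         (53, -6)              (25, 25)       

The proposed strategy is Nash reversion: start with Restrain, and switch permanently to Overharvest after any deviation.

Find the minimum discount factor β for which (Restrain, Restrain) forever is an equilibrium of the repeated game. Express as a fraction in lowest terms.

1/4

46/(1−β) ≥ 53 + 25β/(1−β)
46 ≥ 53 − 28β
β ≥ 7/28 = 1/4.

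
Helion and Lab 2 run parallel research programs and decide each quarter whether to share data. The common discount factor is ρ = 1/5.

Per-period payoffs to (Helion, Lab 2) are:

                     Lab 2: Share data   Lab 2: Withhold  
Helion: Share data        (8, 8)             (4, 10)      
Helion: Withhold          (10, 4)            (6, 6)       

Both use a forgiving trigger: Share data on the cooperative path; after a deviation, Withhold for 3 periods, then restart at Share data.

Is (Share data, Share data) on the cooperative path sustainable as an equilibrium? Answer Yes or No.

No

A one-shot deviation gives 10 now, then 6 for 3 periods, then back to 8.
Gain from deviating: (10−8) today; loss: (8−6) in each of the next 3 periods.
No-deviation condition: (8−6)(ρ+…+ρ^3) ≥ 10−8, i.e. ρ+…+ρ^3 ≥ 1.
At ρ = 1/5: ρ+…+ρ^3 = 0.2480 < 1.0000.
So cooperation is not sustainable.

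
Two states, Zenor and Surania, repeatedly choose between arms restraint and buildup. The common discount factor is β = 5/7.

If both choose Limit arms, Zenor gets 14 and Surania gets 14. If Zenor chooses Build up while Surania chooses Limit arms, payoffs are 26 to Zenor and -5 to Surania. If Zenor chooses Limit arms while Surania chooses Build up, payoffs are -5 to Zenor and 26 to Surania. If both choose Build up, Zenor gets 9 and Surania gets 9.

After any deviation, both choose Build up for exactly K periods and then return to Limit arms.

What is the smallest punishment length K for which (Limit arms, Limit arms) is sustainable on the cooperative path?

10

IC: β(1−β^K)/(1−β) ≥ (26−14)/(14−9) = 12/5.
With β = 5/7: need 1 − β^K ≥ 12/5·(1−5/7)/(5/7), i.e. β^K ≤ 0.0400.
Since (5/7)^9 = 0.0484 and (5/7)^10 = 0.0346, the smallest such K is 10.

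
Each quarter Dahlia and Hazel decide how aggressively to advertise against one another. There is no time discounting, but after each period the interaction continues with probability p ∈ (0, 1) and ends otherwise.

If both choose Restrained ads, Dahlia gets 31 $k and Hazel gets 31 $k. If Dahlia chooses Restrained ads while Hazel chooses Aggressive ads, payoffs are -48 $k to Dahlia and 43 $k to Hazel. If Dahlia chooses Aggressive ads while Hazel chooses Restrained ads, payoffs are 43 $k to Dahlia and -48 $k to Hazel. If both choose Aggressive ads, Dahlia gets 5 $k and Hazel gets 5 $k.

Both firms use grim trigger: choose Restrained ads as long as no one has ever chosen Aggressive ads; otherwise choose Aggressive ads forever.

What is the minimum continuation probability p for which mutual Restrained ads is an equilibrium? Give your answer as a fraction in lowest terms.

Expected cooperation value is 31 + p·31 + p²·31 + … = 31/(1−p); deviation gives 43 + p·5/(1−p).
31 ≥ 43(1−p) + 5p ⇒ 38p ≥ 12 ⇒ p ≥ 12/38 = 6/19.

6/19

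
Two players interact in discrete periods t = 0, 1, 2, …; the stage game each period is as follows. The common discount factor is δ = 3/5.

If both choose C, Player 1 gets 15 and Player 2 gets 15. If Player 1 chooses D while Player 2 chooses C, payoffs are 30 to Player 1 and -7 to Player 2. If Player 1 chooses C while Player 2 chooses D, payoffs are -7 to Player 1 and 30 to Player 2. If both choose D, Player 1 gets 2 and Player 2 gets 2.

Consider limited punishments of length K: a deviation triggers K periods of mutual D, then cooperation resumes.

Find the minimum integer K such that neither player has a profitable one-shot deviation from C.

3

Need Σ_{k=1}^{K} δ^k ≥ (30−15)/(15−2) = 1.1538 at δ = 3/5.
At K = 2 the sum is 0.9600 < 1.1538; at K = 3 it is 1.1760 ≥ 1.1538.
So the minimum punishment length is K = 3.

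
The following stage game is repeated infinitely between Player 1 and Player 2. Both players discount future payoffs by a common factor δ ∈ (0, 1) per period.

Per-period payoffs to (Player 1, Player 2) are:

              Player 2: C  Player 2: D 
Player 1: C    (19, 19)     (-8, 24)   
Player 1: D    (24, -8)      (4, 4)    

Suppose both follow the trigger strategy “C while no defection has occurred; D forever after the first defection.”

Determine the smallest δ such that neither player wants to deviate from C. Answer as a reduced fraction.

1/4

Cooperation forever yields 19 each period: 19/(1−δ).
Deviating yields 24 once, then 4 forever: 24 + 4δ/(1−δ).
No profitable deviation requires 19/(1−δ) ≥ 24 + 4δ/(1−δ).
Multiplying by (1−δ): 19 ≥ 24(1−δ) + 4δ = 24 − 20δ.
So 20δ ≥ 5, i.e. δ ≥ 5/20 = 1/4.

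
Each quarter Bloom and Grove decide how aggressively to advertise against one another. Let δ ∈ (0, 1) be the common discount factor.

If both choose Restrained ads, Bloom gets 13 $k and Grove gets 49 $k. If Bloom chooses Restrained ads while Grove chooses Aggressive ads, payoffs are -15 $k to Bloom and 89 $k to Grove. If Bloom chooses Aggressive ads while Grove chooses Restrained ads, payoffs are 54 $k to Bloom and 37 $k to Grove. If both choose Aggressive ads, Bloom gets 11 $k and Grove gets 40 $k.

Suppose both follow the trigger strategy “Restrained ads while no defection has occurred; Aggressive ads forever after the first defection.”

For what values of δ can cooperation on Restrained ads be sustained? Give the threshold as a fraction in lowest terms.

41/43

Bloom's threshold: (54−13)/(54−11) = 41/43.
Grove's threshold: (89−49)/(89−40) = 40/49.
41/43 > 40/49, so Bloom binds and δ* = 41/43.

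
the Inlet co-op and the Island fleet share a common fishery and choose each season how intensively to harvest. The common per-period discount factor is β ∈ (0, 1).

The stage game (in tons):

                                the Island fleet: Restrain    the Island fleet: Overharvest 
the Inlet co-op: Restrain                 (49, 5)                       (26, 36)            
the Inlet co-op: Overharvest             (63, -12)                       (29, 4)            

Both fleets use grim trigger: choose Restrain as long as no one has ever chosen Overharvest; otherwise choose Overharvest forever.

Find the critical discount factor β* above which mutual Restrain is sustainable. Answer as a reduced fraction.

the Inlet co-op's threshold: (63−49)/(63−29) = 7/17.
the Island fleet's threshold: (36−5)/(36−4) = 31/32.
7/17 < 31/32, so the Island fleet binds and β* = 31/32.

31/32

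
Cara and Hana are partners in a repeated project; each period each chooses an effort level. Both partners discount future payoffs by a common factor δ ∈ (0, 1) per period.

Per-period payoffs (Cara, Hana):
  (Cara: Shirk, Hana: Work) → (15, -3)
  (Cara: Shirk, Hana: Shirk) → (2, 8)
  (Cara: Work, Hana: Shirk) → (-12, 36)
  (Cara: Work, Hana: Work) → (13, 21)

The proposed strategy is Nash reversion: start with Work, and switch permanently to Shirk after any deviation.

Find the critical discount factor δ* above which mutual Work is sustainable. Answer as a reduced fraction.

For Cara: deviation gain 15−13 = 2, per-period punishment loss 13−2 = 11. IC gives δ ≥ 2/13.
For Hana: gain 15, loss 13 per period, so δ ≥ 15/28.
The tighter constraint is Hana's, so cooperation needs δ ≥ 15/28.

15/28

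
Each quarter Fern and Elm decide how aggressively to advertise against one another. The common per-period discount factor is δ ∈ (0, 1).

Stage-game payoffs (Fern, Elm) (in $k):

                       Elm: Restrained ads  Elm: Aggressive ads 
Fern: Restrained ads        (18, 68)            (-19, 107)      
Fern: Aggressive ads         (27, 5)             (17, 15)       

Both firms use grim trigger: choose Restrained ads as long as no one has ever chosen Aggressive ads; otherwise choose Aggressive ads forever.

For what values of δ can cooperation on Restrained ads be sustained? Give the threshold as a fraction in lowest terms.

9/10

Fern's threshold: (27−18)/(27−17) = 9/10.
Elm's threshold: (107−68)/(107−15) = 39/92.
9/10 > 39/92, so Fern binds and δ* = 9/10.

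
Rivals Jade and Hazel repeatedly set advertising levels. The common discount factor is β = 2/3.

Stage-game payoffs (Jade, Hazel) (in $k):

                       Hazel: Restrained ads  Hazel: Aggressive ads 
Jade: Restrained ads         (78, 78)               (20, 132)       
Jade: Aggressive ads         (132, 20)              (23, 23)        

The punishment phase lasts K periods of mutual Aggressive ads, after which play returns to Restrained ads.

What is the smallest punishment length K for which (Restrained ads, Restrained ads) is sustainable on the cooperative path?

IC: β(1−β^K)/(1−β) ≥ (132−78)/(78−23) = 54/55.
With β = 2/3: need 1 − β^K ≥ 54/55·(1−2/3)/(2/3), i.e. β^K ≤ 0.5091.
Since (2/3)^1 = 0.6667 and (2/3)^2 = 0.4444, the smallest such K is 2.

2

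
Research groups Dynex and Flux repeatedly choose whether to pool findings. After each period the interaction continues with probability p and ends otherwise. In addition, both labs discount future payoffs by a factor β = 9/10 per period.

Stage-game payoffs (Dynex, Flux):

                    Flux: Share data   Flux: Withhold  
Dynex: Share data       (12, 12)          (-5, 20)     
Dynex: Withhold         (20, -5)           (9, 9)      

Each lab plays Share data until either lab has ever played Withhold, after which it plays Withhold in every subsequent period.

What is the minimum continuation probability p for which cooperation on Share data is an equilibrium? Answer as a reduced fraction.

80/99

Expected continuation weight on next period's payoff is β·p = 9/10·p, which plays the role of the discount factor.
Cooperation requires 9/10·p ≥ (20−12)/(20−9) = 8/11, hence p ≥ 80/99.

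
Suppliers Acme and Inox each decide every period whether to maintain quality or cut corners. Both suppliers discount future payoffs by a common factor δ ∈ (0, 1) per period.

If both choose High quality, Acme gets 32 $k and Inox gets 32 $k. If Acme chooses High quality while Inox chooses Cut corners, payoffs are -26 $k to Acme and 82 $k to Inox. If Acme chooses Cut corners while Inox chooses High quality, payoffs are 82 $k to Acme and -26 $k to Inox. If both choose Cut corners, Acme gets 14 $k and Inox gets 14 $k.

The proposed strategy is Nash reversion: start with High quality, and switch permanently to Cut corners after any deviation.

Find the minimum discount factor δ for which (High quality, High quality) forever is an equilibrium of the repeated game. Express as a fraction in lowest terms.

One-period gain from deviating is 82 − 32 = 50. The loss is 32 − 14 = 18 in every subsequent period, with present value 18·δ/(1−δ).
Deviation is unprofitable when 18·δ/(1−δ) ≥ 50, i.e. δ/(1−δ) ≥ 25/9.
Equivalently δ ≥ 50/(50+18) = 25/34.

25/34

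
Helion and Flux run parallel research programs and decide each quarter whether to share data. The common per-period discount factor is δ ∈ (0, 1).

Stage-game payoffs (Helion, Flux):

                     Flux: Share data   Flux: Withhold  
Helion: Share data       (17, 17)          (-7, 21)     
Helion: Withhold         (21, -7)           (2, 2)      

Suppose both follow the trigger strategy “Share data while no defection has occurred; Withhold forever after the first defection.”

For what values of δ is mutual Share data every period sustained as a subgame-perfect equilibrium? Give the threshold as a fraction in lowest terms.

One-period gain from deviating is 21 − 17 = 4. The loss is 17 − 2 = 15 in every subsequent period, with present value 15·δ/(1−δ).
Deviation is unprofitable when 15·δ/(1−δ) ≥ 4, i.e. δ/(1−δ) ≥ 4/15.
Equivalently δ ≥ 4/(4+15) = 4/19.

4/19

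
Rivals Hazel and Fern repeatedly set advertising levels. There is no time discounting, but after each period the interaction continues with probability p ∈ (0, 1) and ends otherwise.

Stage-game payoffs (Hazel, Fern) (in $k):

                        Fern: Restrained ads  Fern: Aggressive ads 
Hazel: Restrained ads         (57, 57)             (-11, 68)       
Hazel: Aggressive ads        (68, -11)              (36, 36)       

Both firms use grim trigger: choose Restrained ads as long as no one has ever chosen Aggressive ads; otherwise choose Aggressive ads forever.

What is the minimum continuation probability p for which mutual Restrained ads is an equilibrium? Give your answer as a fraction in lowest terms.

Expected cooperation value is 57 + p·57 + p²·57 + … = 57/(1−p); deviation gives 68 + p·36/(1−p).
57 ≥ 68(1−p) + 36p ⇒ 32p ≥ 11 ⇒ p ≥ 11/32.

11/32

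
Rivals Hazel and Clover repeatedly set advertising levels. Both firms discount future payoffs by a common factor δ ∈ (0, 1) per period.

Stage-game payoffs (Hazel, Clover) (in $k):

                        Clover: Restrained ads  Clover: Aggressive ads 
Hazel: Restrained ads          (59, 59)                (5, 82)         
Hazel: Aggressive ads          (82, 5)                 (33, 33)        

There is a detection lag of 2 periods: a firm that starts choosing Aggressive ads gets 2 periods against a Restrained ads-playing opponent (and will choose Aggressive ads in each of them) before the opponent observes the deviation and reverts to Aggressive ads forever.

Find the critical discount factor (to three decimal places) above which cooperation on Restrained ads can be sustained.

The best deviation is to choose Aggressive ads for all 2 undetected periods, earning 82 each, then 33 forever once detected.
Deviation value: 82(1−δ^2)/(1−δ) + 33δ^2/(1−δ); cooperation value: 59/(1−δ).
IC: 59 ≥ 82(1−δ^2) + 33δ^2 = 82 − 49δ^2.
So δ^2 ≥ 23/49, giving δ ≥ (23/49)^(1/2) ≈ 0.685.

0.685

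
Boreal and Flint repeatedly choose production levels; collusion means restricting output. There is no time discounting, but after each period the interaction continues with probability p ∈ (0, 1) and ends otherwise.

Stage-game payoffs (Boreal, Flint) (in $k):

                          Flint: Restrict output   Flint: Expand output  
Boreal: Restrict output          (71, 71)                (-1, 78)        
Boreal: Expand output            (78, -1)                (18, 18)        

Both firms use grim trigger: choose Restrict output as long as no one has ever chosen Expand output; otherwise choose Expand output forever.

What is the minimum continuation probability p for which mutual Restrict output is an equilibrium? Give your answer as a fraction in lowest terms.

7/60

With no time discounting, the continuation probability p plays the role of the discount factor.
Grim-trigger IC: 71/(1−p) ≥ 78 + 18p/(1−p) ⇒ p ≥ (78−71)/(78−18) = 7/60.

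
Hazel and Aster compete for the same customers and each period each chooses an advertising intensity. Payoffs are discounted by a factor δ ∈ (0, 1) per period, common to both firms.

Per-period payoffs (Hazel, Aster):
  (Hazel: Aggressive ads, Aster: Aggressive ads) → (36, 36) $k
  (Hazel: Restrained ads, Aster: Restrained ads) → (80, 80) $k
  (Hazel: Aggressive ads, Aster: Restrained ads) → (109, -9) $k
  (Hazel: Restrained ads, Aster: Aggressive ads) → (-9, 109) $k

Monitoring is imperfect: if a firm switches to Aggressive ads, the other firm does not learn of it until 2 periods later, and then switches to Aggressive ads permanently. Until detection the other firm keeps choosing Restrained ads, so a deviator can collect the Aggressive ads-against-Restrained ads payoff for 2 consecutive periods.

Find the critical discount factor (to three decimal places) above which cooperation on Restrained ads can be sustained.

0.630

The best deviation is to choose Aggressive ads for all 2 undetected periods, earning 109 each, then 36 forever once detected.
Deviation value: 109(1−δ^2)/(1−δ) + 36δ^2/(1−δ); cooperation value: 80/(1−δ).
IC: 80 ≥ 109(1−δ^2) + 36δ^2 = 109 − 73δ^2.
So δ^2 ≥ 29/73, giving δ ≥ (29/73)^(1/2) ≈ 0.630.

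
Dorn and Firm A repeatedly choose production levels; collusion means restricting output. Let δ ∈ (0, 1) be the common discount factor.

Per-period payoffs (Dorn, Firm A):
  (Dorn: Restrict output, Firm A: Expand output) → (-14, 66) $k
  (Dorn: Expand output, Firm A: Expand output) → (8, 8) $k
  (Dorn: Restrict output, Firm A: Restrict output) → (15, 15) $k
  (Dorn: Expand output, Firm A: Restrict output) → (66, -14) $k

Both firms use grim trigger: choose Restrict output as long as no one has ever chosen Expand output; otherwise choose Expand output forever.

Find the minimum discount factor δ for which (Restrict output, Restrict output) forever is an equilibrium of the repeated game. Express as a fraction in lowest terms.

51/58

15/(1−δ) ≥ 66 + 8δ/(1−δ)
15 ≥ 66 − 58δ
δ ≥ 51/58.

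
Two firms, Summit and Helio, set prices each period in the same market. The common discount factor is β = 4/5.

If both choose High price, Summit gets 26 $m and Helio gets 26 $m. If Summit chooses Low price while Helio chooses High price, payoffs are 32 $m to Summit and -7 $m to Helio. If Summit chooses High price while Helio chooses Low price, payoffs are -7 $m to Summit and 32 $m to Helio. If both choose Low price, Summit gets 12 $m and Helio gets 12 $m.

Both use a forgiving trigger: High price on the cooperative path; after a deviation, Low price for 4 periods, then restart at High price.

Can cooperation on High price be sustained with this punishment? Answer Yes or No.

Comparing payoff streams over the 5 periods until play realigns: cooperate → 26(1+β+…+β^4); deviate → 32 + 12(β+…+β^4).
Cooperation is sustained iff (26−12)(β+…+β^4) ≥ 32−26.
β+…+β^4 = 4/5·(1−(4/5)^4)/(1−4/5) = 2.3616, and (32−26)/(26−12) = 0.4286.
2.3616 ≥ 0.4286, so cooperation is sustainable.

Yes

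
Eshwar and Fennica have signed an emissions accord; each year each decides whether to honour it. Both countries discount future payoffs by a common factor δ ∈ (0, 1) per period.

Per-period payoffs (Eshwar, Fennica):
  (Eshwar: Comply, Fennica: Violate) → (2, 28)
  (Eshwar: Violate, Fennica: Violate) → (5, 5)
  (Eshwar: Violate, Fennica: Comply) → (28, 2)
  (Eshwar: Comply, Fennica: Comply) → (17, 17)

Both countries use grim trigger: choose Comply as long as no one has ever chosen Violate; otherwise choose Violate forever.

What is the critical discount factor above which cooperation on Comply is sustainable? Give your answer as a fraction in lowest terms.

Cooperation forever yields 17 each period: 17/(1−δ).
Deviating yields 28 once, then 5 forever: 28 + 5δ/(1−δ).
No profitable deviation requires 17/(1−δ) ≥ 28 + 5δ/(1−δ).
Multiplying by (1−δ): 17 ≥ 28(1−δ) + 5δ = 28 − 23δ.
So 23δ ≥ 11, i.e. δ ≥ 11/23.

11/23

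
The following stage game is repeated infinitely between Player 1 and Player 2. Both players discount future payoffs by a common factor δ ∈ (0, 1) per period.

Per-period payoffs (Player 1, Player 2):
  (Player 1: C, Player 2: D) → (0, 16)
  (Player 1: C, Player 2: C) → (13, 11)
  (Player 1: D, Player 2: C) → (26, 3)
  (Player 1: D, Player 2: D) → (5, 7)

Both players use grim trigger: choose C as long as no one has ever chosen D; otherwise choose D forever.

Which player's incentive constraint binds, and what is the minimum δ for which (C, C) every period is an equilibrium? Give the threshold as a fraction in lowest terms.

Player 1; δ ≥ 13/21

For Player 1: deviation gain 26−13 = 13, per-period punishment loss 13−5 = 8. IC gives δ ≥ 13/21.
For Player 2: gain 5, loss 4 per period, so δ ≥ 5/9.
The tighter constraint is Player 1's, so cooperation needs δ ≥ 13/21.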